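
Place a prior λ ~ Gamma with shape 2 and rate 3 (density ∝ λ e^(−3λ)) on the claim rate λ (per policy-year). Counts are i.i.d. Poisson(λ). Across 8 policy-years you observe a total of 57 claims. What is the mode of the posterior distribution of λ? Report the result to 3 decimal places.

Σxᵢ = 57, n = 8.
Posterior ∝ λe^(−3λ) · λ^57e^(−8λ) = λ^58e^(−11λ), i.e. Gamma(shape=59, rate=11).
The mode of a Gamma(a, b) with a ≥ 1 (shape–rate) is (a−1)/b = 58/11 ≈ 5.273.

λ̂_MAP = 5.273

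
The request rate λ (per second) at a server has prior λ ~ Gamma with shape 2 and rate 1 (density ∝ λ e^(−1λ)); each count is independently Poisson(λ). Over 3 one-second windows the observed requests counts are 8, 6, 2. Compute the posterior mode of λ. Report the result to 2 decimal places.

λ̂_MAP = 4.25

Σxᵢ = 8+6+2 = 16, with n = 3.
Posterior ∝ λe^(−1λ) · λ^16e^(−3λ) = λ^17e^(−4λ), i.e. Gamma(shape=18, rate=4).
The mode of a Gamma(a, b) with a ≥ 1 (shape–rate) is (a−1)/b = 17/4 ≈ 4.25.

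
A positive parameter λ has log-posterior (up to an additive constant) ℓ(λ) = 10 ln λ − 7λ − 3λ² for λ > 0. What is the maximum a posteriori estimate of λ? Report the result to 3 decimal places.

ℓ'(λ) = 10/λ − 7 − 6λ. Setting this to zero and multiplying by λ: 6λ² + 7λ − 10 = 0.
λ = (−7 + √(7² + 4·6·10)) / (2·6) = (−7 + √289) / 12 = (−7 + 17)/12 = 5/6.
ℓ''(λ) = −10/λ² − 6 < 0, confirming a maximum.

λ̂_MAP = 0.833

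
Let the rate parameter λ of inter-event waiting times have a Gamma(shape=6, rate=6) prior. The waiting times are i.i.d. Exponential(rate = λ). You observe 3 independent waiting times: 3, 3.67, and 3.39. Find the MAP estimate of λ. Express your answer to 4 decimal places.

The Exponential(rate=λ) likelihood is ∝ λ^n e^(−λΣtᵢ). Here n = 3 and Σtᵢ = 3 + 3.67 + 3.39 = 10.06.
Posterior ∝ λ^5e^(−6λ) · λ^3e^(−10.06λ) = λ^8e^(−16.06λ), i.e. Gamma(9, 16.06).
Mode = (a−1)/b = 8/16.06 ≈ 0.4981.

λ̂_MAP = 0.4981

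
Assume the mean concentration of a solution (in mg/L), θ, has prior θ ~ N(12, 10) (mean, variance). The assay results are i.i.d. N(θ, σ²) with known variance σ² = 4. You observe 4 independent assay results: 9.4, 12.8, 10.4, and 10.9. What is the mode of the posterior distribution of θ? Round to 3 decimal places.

n = 4; x̄ = (9.4 + 12.8 + 10.4 + 10.9)/4 = 43.5/4 = 10.875.
For a Normal prior and Normal likelihood with known variance, the posterior is Normal; its mode equals its mean, the precision-weighted average.
Prior precision 1/σ₀² = 1/10 = 0.1; data precision n/σ² = 4/4 = 1.
θ̂ = (0.1·12 + 1·10.875) / (0.1 + 1) = 12.075/1.1 = 483/44 ≈ 10.977.

θ̂_MAP = 10.977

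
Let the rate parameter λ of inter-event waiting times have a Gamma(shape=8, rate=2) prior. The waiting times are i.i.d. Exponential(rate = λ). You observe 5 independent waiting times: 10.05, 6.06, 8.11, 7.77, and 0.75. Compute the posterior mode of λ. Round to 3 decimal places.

The Exponential(rate=λ) likelihood is ∝ λ^n e^(−λΣtᵢ). Here n = 5 and Σtᵢ = 10.05 + 6.06 + 8.11 + 7.77 + 0.75 = 32.74.
Posterior ∝ λ^7e^(−2λ) · λ^5e^(−32.74λ) = λ^12e^(−34.74λ), i.e. Gamma(13, 34.74).
Mode = (a−1)/b = 12/34.74 ≈ 0.345.

λ̂_MAP = 0.345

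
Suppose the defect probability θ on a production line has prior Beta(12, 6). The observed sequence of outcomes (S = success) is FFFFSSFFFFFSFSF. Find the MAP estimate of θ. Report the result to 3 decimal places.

Prior: Beta(12, 6).
Data: 4 successes in 15 trials (from the sequence). The binomial likelihood contributes θ^4(1−θ)^11, so the posterior is Beta(12+4, 6+11) = Beta(16, 17).
For Beta(a, b) with a, b > 1 the mode is (a−1)/(a+b−2) = 15/31 ≈ 0.484.

θ̂_MAP = 0.484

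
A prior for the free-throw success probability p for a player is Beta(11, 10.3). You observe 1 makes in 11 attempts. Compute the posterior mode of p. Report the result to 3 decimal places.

p̂_MAP = 0.363

Prior: Beta(11, 10.3).
Data: 1 success in 11 trials. The binomial likelihood contributes p(1−p)^10, so the posterior is Beta(11+1, 10.3+10) = Beta(12, 20.3).
For Beta(a, b) with a, b > 1 the mode is (a−1)/(a+b−2) = 11/30.3 ≈ 0.363.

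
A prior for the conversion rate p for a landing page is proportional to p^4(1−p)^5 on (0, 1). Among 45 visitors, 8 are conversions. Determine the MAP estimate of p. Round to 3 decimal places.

p̂_MAP = 0.222

The prior density ∝ p^4(1−p)^5 is the kernel of Beta(5, 6).
Data: 8 successes in 45 trials. The binomial likelihood contributes p^8(1−p)^37, so the posterior is Beta(5+8, 6+37) = Beta(13, 43).
For Beta(a, b) with a, b > 1 the mode is (a−1)/(a+b−2) = 12/54 ≈ 0.222.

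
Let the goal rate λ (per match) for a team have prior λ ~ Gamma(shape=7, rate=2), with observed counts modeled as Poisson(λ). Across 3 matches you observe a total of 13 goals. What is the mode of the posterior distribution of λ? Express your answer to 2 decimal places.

Σxᵢ = 13, n = 3.
Posterior ∝ λ^6e^(−2λ) · λ^13e^(−3λ) = λ^19e^(−5λ), i.e. Gamma(shape=20, rate=5).
The mode of a Gamma(a, b) with a ≥ 1 (shape–rate) is (a−1)/b = 19/5 ≈ 3.80.

λ̂_MAP = 3.80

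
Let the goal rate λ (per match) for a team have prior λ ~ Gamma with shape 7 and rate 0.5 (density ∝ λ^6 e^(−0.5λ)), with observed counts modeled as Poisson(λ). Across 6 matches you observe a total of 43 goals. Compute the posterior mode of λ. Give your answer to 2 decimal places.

λ̂_MAP = 7.54

Σxᵢ = 43, n = 6.
Posterior ∝ λ^6e^(−0.5λ) · λ^43e^(−6λ) = λ^49e^(−6.5λ), i.e. Gamma(shape=50, rate=6.5).
The mode of a Gamma(a, b) with a ≥ 1 (shape–rate) is (a−1)/b = 49/6.5 ≈ 7.54.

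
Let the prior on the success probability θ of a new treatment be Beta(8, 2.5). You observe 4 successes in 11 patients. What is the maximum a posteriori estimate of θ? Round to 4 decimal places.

θ̂_MAP = 0.5641

Prior: Beta(8, 2.5).
Data: 4 successes in 11 trials. The binomial likelihood contributes θ^4(1−θ)^7, so the posterior is Beta(8+4, 2.5+7) = Beta(12, 9.5).
For Beta(a, b) with a, b > 1 the mode is (a−1)/(a+b−2) = 11/19.5 ≈ 0.5641.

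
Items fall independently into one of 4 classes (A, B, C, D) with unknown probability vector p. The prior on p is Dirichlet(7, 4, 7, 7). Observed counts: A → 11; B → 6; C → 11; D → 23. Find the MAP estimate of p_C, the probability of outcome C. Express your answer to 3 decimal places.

The posterior is Dirichlet(αᵢ + nᵢ) = Dirichlet(18, 10, 18, 30).
For a Dirichlet(a₁,…,a_K) with all aᵢ > 1, the mode has j-th component (aⱼ − 1)/(Σaᵢ − K).
Here Σaᵢ = 76 and K = 4, so p_C = (18 − 1)/(76 − 4) = 17/72 ≈ 0.236.

MAP estimate of p_C = 0.236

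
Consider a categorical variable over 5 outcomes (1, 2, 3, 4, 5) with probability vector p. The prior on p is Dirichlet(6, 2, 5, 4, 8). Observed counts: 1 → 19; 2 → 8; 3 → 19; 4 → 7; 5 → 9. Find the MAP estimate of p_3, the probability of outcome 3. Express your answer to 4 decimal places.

MAP estimate: 0.2805

The posterior is Dirichlet(αᵢ + nᵢ) = Dirichlet(25, 10, 24, 11, 17).
For a Dirichlet(a₁,…,a_K) with all aᵢ > 1, the mode has j-th component (aⱼ − 1)/(Σaᵢ − K).
Here Σaᵢ = 87 and K = 5, so p_3 = (24 − 1)/(87 − 5) = 23/82 ≈ 0.2805.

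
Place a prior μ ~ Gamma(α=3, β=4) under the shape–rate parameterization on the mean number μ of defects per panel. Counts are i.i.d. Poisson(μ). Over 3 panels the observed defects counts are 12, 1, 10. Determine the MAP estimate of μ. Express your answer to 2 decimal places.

μ̂_MAP = 3.57

Σxᵢ = 12+1+10 = 23, with n = 3.
Posterior ∝ μ^2e^(−4μ) · μ^23e^(−3μ) = μ^25e^(−7μ), i.e. Gamma(shape=26, rate=7).
The mode of a Gamma(a, b) with a ≥ 1 (shape–rate) is (a−1)/b = 25/7 ≈ 3.57.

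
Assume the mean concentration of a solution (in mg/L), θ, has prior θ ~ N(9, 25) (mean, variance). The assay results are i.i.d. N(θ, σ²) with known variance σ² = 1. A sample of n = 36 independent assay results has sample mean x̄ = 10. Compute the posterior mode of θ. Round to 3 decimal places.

n = 36, x̄ = 10.
For a Normal prior and Normal likelihood with known variance, the posterior is Normal; its mode equals its mean, the precision-weighted average.
Prior precision 1/σ₀² = 1/25 = 0.04; data precision n/σ² = 36/1 = 36.
θ̂ = (0.04·9 + 36·10) / (0.04 + 36) = 360.36/36.04 = 9009/901 ≈ 9.999.

θ̂_MAP = 9.999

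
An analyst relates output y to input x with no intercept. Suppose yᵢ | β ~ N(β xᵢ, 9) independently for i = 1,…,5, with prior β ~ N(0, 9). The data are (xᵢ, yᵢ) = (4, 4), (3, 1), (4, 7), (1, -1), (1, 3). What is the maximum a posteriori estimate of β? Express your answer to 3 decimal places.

β̂_MAP = 1.114

log p(β | y) = −Σ(yᵢ − βxᵢ)²/(2·9) − β²/(2·9) + const.
Setting the derivative to zero: Σxᵢ(yᵢ − βxᵢ)/9 − β/9 = 0, so β = Σxᵢyᵢ / (Σxᵢ² + σ²/τ²).
Σxᵢyᵢ = 4·4 + 3·1 + 4·7 + 1·(-1) + 1·3 = 49; Σxᵢ² = 43; σ²/τ² = 1.
β̂_MAP = 49 / (43 + 1) = 49/44 ≈ 1.114.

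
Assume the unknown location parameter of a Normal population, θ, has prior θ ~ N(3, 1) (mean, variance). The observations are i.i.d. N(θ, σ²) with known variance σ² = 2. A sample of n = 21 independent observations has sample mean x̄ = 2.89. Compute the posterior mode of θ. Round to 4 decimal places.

n = 21, x̄ = 2.89.
For a Normal prior and Normal likelihood with known variance, the posterior is Normal; its mode equals its mean, the precision-weighted average.
Prior precision 1/σ₀² = 1/1 = 1; data precision n/σ² = 21/2 = 10.5.
θ̂ = (1·3 + 10.5·2.89) / (1 + 10.5) = 33.345/11.5 = 6669/2300 ≈ 2.8996.

θ̂_MAP = 2.8996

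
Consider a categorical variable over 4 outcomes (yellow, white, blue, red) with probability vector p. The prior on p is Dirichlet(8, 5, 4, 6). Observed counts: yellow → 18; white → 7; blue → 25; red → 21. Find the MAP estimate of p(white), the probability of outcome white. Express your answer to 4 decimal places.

MAP estimate of p(white) = 0.1222

The posterior is Dirichlet(αᵢ + nᵢ) = Dirichlet(26, 12, 29, 27).
For a Dirichlet(a₁,…,a_K) with all aᵢ > 1, the mode has j-th component (aⱼ − 1)/(Σaᵢ − K).
Here Σaᵢ = 94 and K = 4, so p(white) = (12 − 1)/(94 − 4) = 11/90 ≈ 0.1222.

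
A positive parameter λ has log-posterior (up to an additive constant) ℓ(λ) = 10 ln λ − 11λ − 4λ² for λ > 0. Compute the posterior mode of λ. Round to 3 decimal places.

λ̂_MAP = 0.625

ℓ'(λ) = 10/λ − 11 − 8λ. Setting this to zero and multiplying by λ: 8λ² + 11λ − 10 = 0.
λ = (−11 + √(11² + 4·8·10)) / (2·8) = (−11 + √441) / 16 = (−11 + 21)/16 = 5/8.
ℓ''(λ) = −10/λ² − 8 < 0, confirming a maximum.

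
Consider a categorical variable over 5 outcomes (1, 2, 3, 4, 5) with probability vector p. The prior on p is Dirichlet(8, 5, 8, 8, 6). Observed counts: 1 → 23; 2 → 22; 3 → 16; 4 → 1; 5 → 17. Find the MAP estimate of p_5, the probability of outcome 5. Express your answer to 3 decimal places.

The posterior is Dirichlet(αᵢ + nᵢ) = Dirichlet(31, 27, 24, 9, 23).
For a Dirichlet(a₁,…,a_K) with all aᵢ > 1, the mode has j-th component (aⱼ − 1)/(Σaᵢ − K).
Here Σaᵢ = 114 and K = 5, so p_5 = (23 − 1)/(114 − 5) = 22/109 ≈ 0.202.

MAP estimate: 0.202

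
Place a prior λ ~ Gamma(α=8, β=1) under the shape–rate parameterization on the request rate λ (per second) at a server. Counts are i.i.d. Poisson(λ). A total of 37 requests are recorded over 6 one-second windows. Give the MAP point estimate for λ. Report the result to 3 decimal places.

Σxᵢ = 37, n = 6.
Posterior ∝ λ^7e^(−1λ) · λ^37e^(−6λ) = λ^44e^(−7λ), i.e. Gamma(shape=45, rate=7).
The mode of a Gamma(a, b) with a ≥ 1 (shape–rate) is (a−1)/b = 44/7 ≈ 6.286.

λ̂_MAP = 6.286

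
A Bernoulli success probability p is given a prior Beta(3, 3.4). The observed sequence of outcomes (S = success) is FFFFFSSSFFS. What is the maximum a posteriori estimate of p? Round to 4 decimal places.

p̂_MAP = 0.3896

Prior: Beta(3, 3.4).
Data: 4 successes in 11 trials (from the sequence). The binomial likelihood contributes p^4(1−p)^7, so the posterior is Beta(3+4, 3.4+7) = Beta(7, 10.4).
For Beta(a, b) with a, b > 1 the mode is (a−1)/(a+b−2) = 6/15.4 ≈ 0.3896.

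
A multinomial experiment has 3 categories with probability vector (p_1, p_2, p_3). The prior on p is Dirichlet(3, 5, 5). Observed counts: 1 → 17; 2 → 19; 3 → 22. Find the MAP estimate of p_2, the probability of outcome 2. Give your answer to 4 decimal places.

MAP estimate: 0.3382

The posterior is Dirichlet(αᵢ + nᵢ) = Dirichlet(20, 24, 27).
For a Dirichlet(a₁,…,a_K) with all aᵢ > 1, the mode has j-th component (aⱼ − 1)/(Σaᵢ − K).
Here Σaᵢ = 71 and K = 3, so p_2 = (24 − 1)/(71 − 3) = 23/68 ≈ 0.3382.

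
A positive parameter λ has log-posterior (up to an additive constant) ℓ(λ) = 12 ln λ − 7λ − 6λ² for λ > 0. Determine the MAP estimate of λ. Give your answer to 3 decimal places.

λ̂_MAP = 0.750

ℓ'(λ) = 12/λ − 7 − 12λ. Setting this to zero and multiplying by λ: 12λ² + 7λ − 12 = 0.
λ = (−7 + √(7² + 4·12·12)) / (2·12) = (−7 + √625) / 24 = (−7 + 25)/24 = 3/4.
ℓ''(λ) = −12/λ² − 12 < 0, confirming a maximum.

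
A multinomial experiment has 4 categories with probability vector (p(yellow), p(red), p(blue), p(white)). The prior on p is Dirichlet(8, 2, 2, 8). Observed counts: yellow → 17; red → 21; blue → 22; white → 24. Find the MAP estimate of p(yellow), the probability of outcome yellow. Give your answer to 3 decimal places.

MAP estimate of p(yellow) = 0.240

The posterior is Dirichlet(αᵢ + nᵢ) = Dirichlet(25, 23, 24, 32).
For a Dirichlet(a₁,…,a_K) with all aᵢ > 1, the mode has j-th component (aⱼ − 1)/(Σaᵢ − K).
Here Σaᵢ = 104 and K = 4, so p(yellow) = (25 − 1)/(104 − 4) = 24/100 ≈ 0.240.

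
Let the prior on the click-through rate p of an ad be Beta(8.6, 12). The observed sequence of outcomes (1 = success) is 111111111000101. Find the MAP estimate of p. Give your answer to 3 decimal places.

Prior: Beta(8.6, 12).
Data: 11 successes in 15 trials (from the sequence). The binomial likelihood contributes p^11(1−p)^4, so the posterior is Beta(8.6+11, 12+4) = Beta(19.6, 16).
For Beta(a, b) with a, b > 1 the mode is (a−1)/(a+b−2) = 18.6/33.6 ≈ 0.554.

p̂_MAP = 0.554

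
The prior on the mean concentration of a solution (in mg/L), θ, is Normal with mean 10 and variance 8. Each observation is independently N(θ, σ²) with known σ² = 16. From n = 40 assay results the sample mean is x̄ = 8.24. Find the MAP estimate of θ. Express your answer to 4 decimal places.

n = 40, x̄ = 8.24.
For a Normal prior and Normal likelihood with known variance, the posterior is Normal; its mode equals its mean, the precision-weighted average.
Prior precision 1/σ₀² = 1/8 = 0.125; data precision n/σ² = 40/16 = 2.5.
θ̂ = (0.125·10 + 2.5·8.24) / (0.125 + 2.5) = 21.85/2.625 = 874/105 ≈ 8.3238.

θ̂_MAP = 8.3238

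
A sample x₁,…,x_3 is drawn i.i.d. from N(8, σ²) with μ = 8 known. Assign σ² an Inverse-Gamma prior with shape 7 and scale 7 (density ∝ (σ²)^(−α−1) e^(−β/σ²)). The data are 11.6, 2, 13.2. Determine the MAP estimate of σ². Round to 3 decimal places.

Sum of squared deviations about the known mean: SS = (11.6−8)² + (2−8)² + (13.2−8)² = 76.
The Normal likelihood contributes (σ²)^(−n/2) exp(−SS/(2σ²)), so the posterior is Inverse-Gamma(α + n/2, β + SS/2) = Inverse-Gamma(8.5, 45).
The mode of Inverse-Gamma(a, b) is b/(a+1) = 45/9.5 ≈ 4.737.

σ̂²_MAP = 4.737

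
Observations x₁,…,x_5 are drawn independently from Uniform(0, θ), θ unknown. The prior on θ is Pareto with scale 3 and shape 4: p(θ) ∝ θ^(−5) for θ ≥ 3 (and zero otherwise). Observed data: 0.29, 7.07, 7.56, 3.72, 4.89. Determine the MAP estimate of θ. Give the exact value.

θ̂_MAP = 7.56

The Uniform(0, θ) likelihood is θ^(−n) for θ ≥ max(xᵢ), zero otherwise. Here max(xᵢ) = 7.56.
Posterior ∝ θ^(−5) · θ^(−5) = θ^(−10) on θ ≥ max(3, 7.56) = 7.56.
This density is strictly decreasing in θ, so the posterior mode lies at the lower boundary of the support.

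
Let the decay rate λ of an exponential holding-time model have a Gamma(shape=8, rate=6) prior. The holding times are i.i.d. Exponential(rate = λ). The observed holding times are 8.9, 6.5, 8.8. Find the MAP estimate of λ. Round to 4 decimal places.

λ̂_MAP = 0.3311

The Exponential(rate=λ) likelihood is ∝ λ^n e^(−λΣtᵢ). Here n = 3 and Σtᵢ = 8.9 + 6.5 + 8.8 = 24.2.
Posterior ∝ λ^7e^(−6λ) · λ^3e^(−24.2λ) = λ^10e^(−30.2λ), i.e. Gamma(11, 30.2).
Mode = (a−1)/b = 10/30.2 ≈ 0.3311.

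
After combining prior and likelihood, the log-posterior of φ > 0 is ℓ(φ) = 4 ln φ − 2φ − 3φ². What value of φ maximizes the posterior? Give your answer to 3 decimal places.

ℓ'(φ) = 4/φ − 2 − 6φ. Setting this to zero and multiplying by φ: 6φ² + 2φ − 4 = 0.
φ = (−2 + √(2² + 4·6·4)) / (2·6) = (−2 + √100) / 12 = (−2 + 10)/12 = 2/3.
ℓ''(φ) = −4/φ² − 6 < 0, confirming a maximum.

φ̂_MAP = 0.667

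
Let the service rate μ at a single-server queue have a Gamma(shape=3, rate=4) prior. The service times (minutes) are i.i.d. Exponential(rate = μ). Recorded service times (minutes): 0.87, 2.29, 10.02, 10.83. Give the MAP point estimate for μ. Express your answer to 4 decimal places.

The Exponential(rate=μ) likelihood is ∝ μ^n e^(−μΣtᵢ). Here n = 4 and Σtᵢ = 0.87 + 2.29 + 10.02 + 10.83 = 24.01.
Posterior ∝ μ^2e^(−4μ) · μ^4e^(−24.01μ) = μ^6e^(−28.01μ), i.e. Gamma(7, 28.01).
Mode = (a−1)/b = 6/28.01 ≈ 0.2142.

μ̂_MAP = 0.2142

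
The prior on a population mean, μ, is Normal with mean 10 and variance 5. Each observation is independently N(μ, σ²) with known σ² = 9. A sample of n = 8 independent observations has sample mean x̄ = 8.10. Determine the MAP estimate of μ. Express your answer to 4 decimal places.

n = 8, x̄ = 8.10.
For a Normal prior and Normal likelihood with known variance, the posterior is Normal; its mode equals its mean, the precision-weighted average.
Prior precision 1/σ₀² = 1/5 = 0.2; data precision n/σ² = 8/9.
μ̂ = (0.2·10 + (8/9)·8.1) / (0.2 + 8/9) = 9.2/(49/45) = 414/49 ≈ 8.4490.

μ̂_MAP = 8.4490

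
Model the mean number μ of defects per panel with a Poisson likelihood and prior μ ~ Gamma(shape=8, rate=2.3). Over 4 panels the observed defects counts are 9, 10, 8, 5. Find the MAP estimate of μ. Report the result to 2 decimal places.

μ̂_MAP = 6.19

Σxᵢ = 9+10+8+5 = 32, with n = 4.
Posterior ∝ μ^7e^(−2.3μ) · μ^32e^(−4μ) = μ^39e^(−6.3μ), i.e. Gamma(shape=40, rate=6.3).
The mode of a Gamma(a, b) with a ≥ 1 (shape–rate) is (a−1)/b = 39/6.3 ≈ 6.19.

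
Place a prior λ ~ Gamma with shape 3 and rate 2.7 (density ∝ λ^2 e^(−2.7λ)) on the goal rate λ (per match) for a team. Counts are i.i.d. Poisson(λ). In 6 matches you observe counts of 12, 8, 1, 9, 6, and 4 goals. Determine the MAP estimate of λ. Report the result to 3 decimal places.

Σxᵢ = 12+8+1+9+6+4 = 40, with n = 6.
Posterior ∝ λ^2e^(−2.7λ) · λ^40e^(−6λ) = λ^42e^(−8.7λ), i.e. Gamma(shape=43, rate=8.7).
The mode of a Gamma(a, b) with a ≥ 1 (shape–rate) is (a−1)/b = 42/8.7 ≈ 4.828.

λ̂_MAP = 4.828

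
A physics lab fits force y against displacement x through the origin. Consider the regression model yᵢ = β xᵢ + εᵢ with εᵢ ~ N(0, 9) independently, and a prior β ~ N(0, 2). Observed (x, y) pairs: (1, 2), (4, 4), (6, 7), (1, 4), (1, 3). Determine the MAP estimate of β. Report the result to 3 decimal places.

β̂_MAP = 1.126

log p(β | y) = −Σ(yᵢ − βxᵢ)²/(2·9) − β²/(2·2) + const.
Setting the derivative to zero: Σxᵢ(yᵢ − βxᵢ)/9 − β/2 = 0, so β = Σxᵢyᵢ / (Σxᵢ² + σ²/τ²).
Σxᵢyᵢ = 1·2 + 4·4 + 6·7 + 1·4 + 1·3 = 67; Σxᵢ² = 55; σ²/τ² = 4.5.
β̂_MAP = 67 / (55 + 4.5) = 67/59.5 ≈ 1.126.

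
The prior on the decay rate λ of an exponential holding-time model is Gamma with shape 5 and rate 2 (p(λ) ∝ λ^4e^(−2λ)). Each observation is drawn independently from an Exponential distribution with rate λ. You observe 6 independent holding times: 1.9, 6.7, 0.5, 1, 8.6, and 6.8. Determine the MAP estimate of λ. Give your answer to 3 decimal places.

The Exponential(rate=λ) likelihood is ∝ λ^n e^(−λΣtᵢ). Here n = 6 and Σtᵢ = 1.9 + 6.7 + 0.5 + 1 + 8.6 + 6.8 = 25.5.
Posterior ∝ λ^4e^(−2λ) · λ^6e^(−25.5λ) = λ^10e^(−27.5λ), i.e. Gamma(11, 27.5).
Mode = (a−1)/b = 10/27.5 ≈ 0.364.

λ̂_MAP = 0.364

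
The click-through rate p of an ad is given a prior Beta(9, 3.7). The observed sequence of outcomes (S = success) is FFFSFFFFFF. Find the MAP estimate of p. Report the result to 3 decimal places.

p̂_MAP = 0.435

Prior: Beta(9, 3.7).
Data: 1 success in 10 trials (from the sequence). The binomial likelihood contributes p(1−p)^9, so the posterior is Beta(9+1, 3.7+9) = Beta(10, 12.7).
For Beta(a, b) with a, b > 1 the mode is (a−1)/(a+b−2) = 9/20.7 ≈ 0.435.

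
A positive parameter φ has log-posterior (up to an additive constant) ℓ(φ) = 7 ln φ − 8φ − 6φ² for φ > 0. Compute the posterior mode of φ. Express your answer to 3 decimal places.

ℓ'(φ) = 7/φ − 8 − 12φ. Setting this to zero and multiplying by φ: 12φ² + 8φ − 7 = 0.
φ = (−8 + √(8² + 4·12·7)) / (2·12) = (−8 + √400) / 24 = (−8 + 20)/24 = 1/2.
ℓ''(φ) = −7/φ² − 12 < 0, confirming a maximum.

φ̂_MAP = 0.500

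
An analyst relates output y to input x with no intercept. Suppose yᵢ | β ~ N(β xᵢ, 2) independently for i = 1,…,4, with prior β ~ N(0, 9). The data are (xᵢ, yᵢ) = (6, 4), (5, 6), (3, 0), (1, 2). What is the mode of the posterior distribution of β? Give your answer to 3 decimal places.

β̂_MAP = 0.786

log p(β | y) = −Σ(yᵢ − βxᵢ)²/(2·2) − β²/(2·9) + const.
Setting the derivative to zero: Σxᵢ(yᵢ − βxᵢ)/2 − β/9 = 0, so β = Σxᵢyᵢ / (Σxᵢ² + σ²/τ²).
Σxᵢyᵢ = 6·4 + 5·6 + 3·0 + 1·2 = 56; Σxᵢ² = 71; σ²/τ² = 2/9.
β̂_MAP = 56 / (71 + 2/9) = 56/(641/9) = 504/641 ≈ 0.786.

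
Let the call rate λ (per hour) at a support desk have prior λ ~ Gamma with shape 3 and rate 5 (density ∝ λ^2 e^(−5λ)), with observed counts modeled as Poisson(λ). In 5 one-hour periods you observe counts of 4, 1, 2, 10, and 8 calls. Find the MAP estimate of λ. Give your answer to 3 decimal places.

λ̂_MAP = 2.700

Σxᵢ = 4+1+2+10+8 = 25, with n = 5.
Posterior ∝ λ^2e^(−5λ) · λ^25e^(−5λ) = λ^27e^(−10λ), i.e. Gamma(shape=28, rate=10).
The mode of a Gamma(a, b) with a ≥ 1 (shape–rate) is (a−1)/b = 27/10 ≈ 2.700.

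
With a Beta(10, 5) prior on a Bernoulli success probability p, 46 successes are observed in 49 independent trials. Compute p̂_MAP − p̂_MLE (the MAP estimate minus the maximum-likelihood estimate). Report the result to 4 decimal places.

MAP − MLE = -0.0517

Posterior is Beta(56, 8); MAP = (56−1)/(64−2) = 55/62 ≈ 0.88710.
MLE ignores the prior: p̂_MLE = k/n = 46/49 ≈ 0.93878.
Difference = 55/62 − 46/49 = -157/3038 ≈ -0.0517.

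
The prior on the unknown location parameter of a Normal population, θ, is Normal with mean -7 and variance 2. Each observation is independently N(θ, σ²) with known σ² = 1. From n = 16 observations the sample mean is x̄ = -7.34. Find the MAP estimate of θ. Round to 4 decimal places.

θ̂_MAP = -7.3297

n = 16, x̄ = -7.34.
For a Normal prior and Normal likelihood with known variance, the posterior is Normal; its mode equals its mean, the precision-weighted average.
Prior precision 1/σ₀² = 1/2 = 0.5; data precision n/σ² = 16/1 = 16.
θ̂ = (0.5·(-7) + 16·(-7.34)) / (0.5 + 16) = (-120.94)/16.5 = -6047/825 ≈ -7.3297.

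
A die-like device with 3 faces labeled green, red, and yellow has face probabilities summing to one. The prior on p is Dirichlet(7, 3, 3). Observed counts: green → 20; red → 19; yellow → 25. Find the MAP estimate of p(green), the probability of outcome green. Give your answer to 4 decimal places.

MAP estimate of p(green) = 0.3514

The posterior is Dirichlet(αᵢ + nᵢ) = Dirichlet(27, 22, 28).
For a Dirichlet(a₁,…,a_K) with all aᵢ > 1, the mode has j-th component (aⱼ − 1)/(Σaᵢ − K).
Here Σaᵢ = 77 and K = 3, so p(green) = (27 − 1)/(77 − 3) = 26/74 ≈ 0.3514.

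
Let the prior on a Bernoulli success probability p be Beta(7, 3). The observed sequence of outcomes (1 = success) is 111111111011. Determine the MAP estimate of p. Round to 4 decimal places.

p̂_MAP = 0.8500

Prior: Beta(7, 3).
Data: 11 successes in 12 trials (from the sequence). The binomial likelihood contributes p^11(1−p)^1, so the posterior is Beta(7+11, 3+1) = Beta(18, 4).
For Beta(a, b) with a, b > 1 the mode is (a−1)/(a+b−2) = 17/20 ≈ 0.8500.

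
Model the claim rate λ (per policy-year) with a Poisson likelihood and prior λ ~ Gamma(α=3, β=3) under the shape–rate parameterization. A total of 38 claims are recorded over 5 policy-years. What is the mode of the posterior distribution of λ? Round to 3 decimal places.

Σxᵢ = 38, n = 5.
Posterior ∝ λ^2e^(−3λ) · λ^38e^(−5λ) = λ^40e^(−8λ), i.e. Gamma(shape=41, rate=8).
The mode of a Gamma(a, b) with a ≥ 1 (shape–rate) is (a−1)/b = 40/8 ≈ 5.000.

λ̂_MAP = 5.000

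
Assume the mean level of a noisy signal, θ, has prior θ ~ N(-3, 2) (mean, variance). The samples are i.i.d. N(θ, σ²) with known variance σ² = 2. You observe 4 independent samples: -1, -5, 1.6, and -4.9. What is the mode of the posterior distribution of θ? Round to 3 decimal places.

θ̂_MAP = -2.460

n = 4; x̄ = ((-1) + (-5) + 1.6 + (-4.9))/4 = -9.3/4 = -2.325.
For a Normal prior and Normal likelihood with known variance, the posterior is Normal; its mode equals its mean, the precision-weighted average.
Prior precision 1/σ₀² = 1/2 = 0.5; data precision n/σ² = 4/2 = 2.
θ̂ = (0.5·(-3) + 2·(-2.325)) / (0.5 + 2) = (-6.15)/2.5 = -2.460.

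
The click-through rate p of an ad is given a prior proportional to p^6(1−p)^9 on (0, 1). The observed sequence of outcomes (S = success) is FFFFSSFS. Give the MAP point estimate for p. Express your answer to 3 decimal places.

The prior density ∝ p^6(1−p)^9 is the kernel of Beta(7, 10).
Data: 3 successes in 8 trials (from the sequence). The binomial likelihood contributes p^3(1−p)^5, so the posterior is Beta(7+3, 10+5) = Beta(10, 15).
For Beta(a, b) with a, b > 1 the mode is (a−1)/(a+b−2) = 9/23 ≈ 0.391.

p̂_MAP = 0.391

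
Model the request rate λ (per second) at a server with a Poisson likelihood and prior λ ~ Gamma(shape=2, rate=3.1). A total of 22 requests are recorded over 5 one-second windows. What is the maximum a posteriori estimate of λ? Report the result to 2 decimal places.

Σxᵢ = 22, n = 5.
Posterior ∝ λe^(−3.1λ) · λ^22e^(−5λ) = λ^23e^(−8.1λ), i.e. Gamma(shape=24, rate=8.1).
The mode of a Gamma(a, b) with a ≥ 1 (shape–rate) is (a−1)/b = 23/8.1 ≈ 2.84.

λ̂_MAP = 2.84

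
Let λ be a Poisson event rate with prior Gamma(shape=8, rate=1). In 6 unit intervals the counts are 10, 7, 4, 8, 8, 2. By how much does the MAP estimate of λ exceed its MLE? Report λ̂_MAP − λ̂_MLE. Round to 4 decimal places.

MAP − MLE = 0.0714

Σxᵢ = 39. Posterior is Gamma(47, 7); MAP = (47−1)/7 = 46/7 ≈ 6.57143.
MLE = x̄ = 39/6 ≈ 6.50000.
Difference = 46/7 − 39/6 = 1/14 ≈ 0.0714.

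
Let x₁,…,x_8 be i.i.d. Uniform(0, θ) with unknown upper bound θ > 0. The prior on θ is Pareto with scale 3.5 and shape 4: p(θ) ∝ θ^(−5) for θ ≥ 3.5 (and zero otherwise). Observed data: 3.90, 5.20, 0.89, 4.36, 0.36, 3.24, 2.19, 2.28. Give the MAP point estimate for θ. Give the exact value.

The Uniform(0, θ) likelihood is θ^(−n) for θ ≥ max(xᵢ), zero otherwise. Here max(xᵢ) = 5.20.
Posterior ∝ θ^(−5) · θ^(−8) = θ^(−13) on θ ≥ max(3.5, 5.20) = 5.20.
This density is strictly decreasing in θ, so the posterior mode lies at the lower boundary of the support.

θ̂_MAP = 5.20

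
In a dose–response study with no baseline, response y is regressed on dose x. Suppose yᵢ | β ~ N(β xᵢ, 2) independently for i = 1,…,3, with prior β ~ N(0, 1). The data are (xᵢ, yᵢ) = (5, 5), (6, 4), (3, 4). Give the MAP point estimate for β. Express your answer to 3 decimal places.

log p(β | y) = −Σ(yᵢ − βxᵢ)²/(2·2) − β²/(2·1) + const.
Setting the derivative to zero: Σxᵢ(yᵢ − βxᵢ)/2 − β/1 = 0, so β = Σxᵢyᵢ / (Σxᵢ² + σ²/τ²).
Σxᵢyᵢ = 5·5 + 6·4 + 3·4 = 61; Σxᵢ² = 70; σ²/τ² = 2.
β̂_MAP = 61 / (70 + 2) = 61/72 ≈ 0.847.

β̂_MAP = 0.847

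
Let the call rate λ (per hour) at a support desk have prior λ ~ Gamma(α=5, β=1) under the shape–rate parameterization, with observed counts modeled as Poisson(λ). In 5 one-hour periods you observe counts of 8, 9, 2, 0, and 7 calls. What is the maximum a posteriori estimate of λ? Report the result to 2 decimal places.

λ̂_MAP = 5.00

Σxᵢ = 8+9+2+0+7 = 26, with n = 5.
Posterior ∝ λ^4e^(−1λ) · λ^26e^(−5λ) = λ^30e^(−6λ), i.e. Gamma(shape=31, rate=6).
The mode of a Gamma(a, b) with a ≥ 1 (shape–rate) is (a−1)/b = 30/6 ≈ 5.00.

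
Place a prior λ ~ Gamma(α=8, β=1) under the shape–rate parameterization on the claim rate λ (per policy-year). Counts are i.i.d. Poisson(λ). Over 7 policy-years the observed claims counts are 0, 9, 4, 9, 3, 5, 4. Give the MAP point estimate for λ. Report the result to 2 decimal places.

λ̂_MAP = 5.13

Σxᵢ = 0+9+4+9+3+5+4 = 34, with n = 7.
Posterior ∝ λ^7e^(−1λ) · λ^34e^(−7λ) = λ^41e^(−8λ), i.e. Gamma(shape=42, rate=8).
The mode of a Gamma(a, b) with a ≥ 1 (shape–rate) is (a−1)/b = 41/8 ≈ 5.13.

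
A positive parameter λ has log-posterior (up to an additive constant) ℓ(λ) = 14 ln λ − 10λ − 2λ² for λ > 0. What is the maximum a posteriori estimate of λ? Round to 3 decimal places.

ℓ'(λ) = 14/λ − 10 − 4λ. Setting this to zero and multiplying by λ: 4λ² + 10λ − 14 = 0.
λ = (−10 + √(10² + 4·4·14)) / (2·4) = (−10 + √324) / 8 = (−10 + 18)/8 = 1.
ℓ''(λ) = −14/λ² − 4 < 0, confirming a maximum.

λ̂_MAP = 1.000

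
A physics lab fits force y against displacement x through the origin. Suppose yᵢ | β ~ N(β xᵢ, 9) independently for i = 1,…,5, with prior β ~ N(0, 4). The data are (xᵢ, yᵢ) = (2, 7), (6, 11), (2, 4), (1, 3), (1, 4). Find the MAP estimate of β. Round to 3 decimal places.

log p(β | y) = −Σ(yᵢ − βxᵢ)²/(2·9) − β²/(2·4) + const.
Setting the derivative to zero: Σxᵢ(yᵢ − βxᵢ)/9 − β/4 = 0, so β = Σxᵢyᵢ / (Σxᵢ² + σ²/τ²).
Σxᵢyᵢ = 2·7 + 6·11 + 2·4 + 1·3 + 1·4 = 95; Σxᵢ² = 46; σ²/τ² = 2.25.
β̂_MAP = 95 / (46 + 2.25) = 95/48.25 ≈ 1.969.

β̂_MAP = 1.969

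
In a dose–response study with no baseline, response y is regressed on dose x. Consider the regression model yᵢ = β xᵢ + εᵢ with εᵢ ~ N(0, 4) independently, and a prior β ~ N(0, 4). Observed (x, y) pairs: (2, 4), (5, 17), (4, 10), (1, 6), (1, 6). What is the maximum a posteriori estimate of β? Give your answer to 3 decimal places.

log p(β | y) = −Σ(yᵢ − βxᵢ)²/(2·4) − β²/(2·4) + const.
Setting the derivative to zero: Σxᵢ(yᵢ − βxᵢ)/4 − β/4 = 0, so β = Σxᵢyᵢ / (Σxᵢ² + σ²/τ²).
Σxᵢyᵢ = 2·4 + 5·17 + 4·10 + 1·6 + 1·6 = 145; Σxᵢ² = 47; σ²/τ² = 1.
β̂_MAP = 145 / (47 + 1) = 145/48 ≈ 3.021.

β̂_MAP = 3.021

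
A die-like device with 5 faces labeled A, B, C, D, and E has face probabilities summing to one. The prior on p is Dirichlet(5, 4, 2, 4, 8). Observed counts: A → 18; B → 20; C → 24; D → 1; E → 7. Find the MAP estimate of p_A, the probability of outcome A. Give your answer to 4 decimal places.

The posterior is Dirichlet(αᵢ + nᵢ) = Dirichlet(23, 24, 26, 5, 15).
For a Dirichlet(a₁,…,a_K) with all aᵢ > 1, the mode has j-th component (aⱼ − 1)/(Σaᵢ − K).
Here Σaᵢ = 93 and K = 5, so p_A = (23 − 1)/(93 − 5) = 22/88 ≈ 0.2500.

MAP estimate of p_A = 0.2500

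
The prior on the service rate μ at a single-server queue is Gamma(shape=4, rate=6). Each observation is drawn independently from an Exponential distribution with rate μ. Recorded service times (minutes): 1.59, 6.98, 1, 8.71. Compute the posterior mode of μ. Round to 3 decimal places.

μ̂_MAP = 0.288

The Exponential(rate=μ) likelihood is ∝ μ^n e^(−μΣtᵢ). Here n = 4 and Σtᵢ = 1.59 + 6.98 + 1 + 8.71 = 18.28.
Posterior ∝ μ^3e^(−6μ) · μ^4e^(−18.28μ) = μ^7e^(−24.28μ), i.e. Gamma(8, 24.28).
Mode = (a−1)/b = 7/24.28 ≈ 0.288.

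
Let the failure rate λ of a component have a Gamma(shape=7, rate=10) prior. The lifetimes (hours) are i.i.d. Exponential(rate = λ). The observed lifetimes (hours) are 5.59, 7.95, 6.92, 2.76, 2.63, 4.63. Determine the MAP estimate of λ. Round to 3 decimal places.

The Exponential(rate=λ) likelihood is ∝ λ^n e^(−λΣtᵢ). Here n = 6 and Σtᵢ = 5.59 + 7.95 + 6.92 + 2.76 + 2.63 + 4.63 = 30.48.
Posterior ∝ λ^6e^(−10λ) · λ^6e^(−30.48λ) = λ^12e^(−40.48λ), i.e. Gamma(13, 40.48).
Mode = (a−1)/b = 12/40.48 ≈ 0.296.

λ̂_MAP = 0.296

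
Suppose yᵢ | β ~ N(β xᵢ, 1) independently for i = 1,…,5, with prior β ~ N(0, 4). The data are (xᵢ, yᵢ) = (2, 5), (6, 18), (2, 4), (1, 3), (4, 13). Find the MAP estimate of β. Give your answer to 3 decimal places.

log p(β | y) = −Σ(yᵢ − βxᵢ)²/(2·1) − β²/(2·4) + const.
Setting the derivative to zero: Σxᵢ(yᵢ − βxᵢ)/1 − β/4 = 0, so β = Σxᵢyᵢ / (Σxᵢ² + σ²/τ²).
Σxᵢyᵢ = 2·5 + 6·18 + 2·4 + 1·3 + 4·13 = 181; Σxᵢ² = 61; σ²/τ² = 0.25.
β̂_MAP = 181 / (61 + 0.25) = 181/61.25 ≈ 2.955.

β̂_MAP = 2.955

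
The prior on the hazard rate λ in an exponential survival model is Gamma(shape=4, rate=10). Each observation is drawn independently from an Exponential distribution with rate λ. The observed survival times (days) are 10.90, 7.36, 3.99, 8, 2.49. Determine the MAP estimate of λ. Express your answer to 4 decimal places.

λ̂_MAP = 0.1872

The Exponential(rate=λ) likelihood is ∝ λ^n e^(−λΣtᵢ). Here n = 5 and Σtᵢ = 10.90 + 7.36 + 3.99 + 8 + 2.49 = 32.74.
Posterior ∝ λ^3e^(−10λ) · λ^5e^(−32.74λ) = λ^8e^(−42.74λ), i.e. Gamma(9, 42.74).
Mode = (a−1)/b = 8/42.74 ≈ 0.1872.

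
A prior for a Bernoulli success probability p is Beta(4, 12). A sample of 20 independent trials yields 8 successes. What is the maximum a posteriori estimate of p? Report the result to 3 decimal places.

Prior: Beta(4, 12).
Data: 8 successes in 20 trials. The binomial likelihood contributes p^8(1−p)^12, so the posterior is Beta(4+8, 12+12) = Beta(12, 24).
For Beta(a, b) with a, b > 1 the mode is (a−1)/(a+b−2) = 11/34 ≈ 0.324.

p̂_MAP = 0.324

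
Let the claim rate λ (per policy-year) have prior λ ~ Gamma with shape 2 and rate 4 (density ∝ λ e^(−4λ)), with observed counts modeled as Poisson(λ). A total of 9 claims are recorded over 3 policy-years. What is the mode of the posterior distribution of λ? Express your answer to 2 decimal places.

λ̂_MAP = 1.43

Σxᵢ = 9, n = 3.
Posterior ∝ λe^(−4λ) · λ^9e^(−3λ) = λ^10e^(−7λ), i.e. Gamma(shape=11, rate=7).
The mode of a Gamma(a, b) with a ≥ 1 (shape–rate) is (a−1)/b = 10/7 ≈ 1.43.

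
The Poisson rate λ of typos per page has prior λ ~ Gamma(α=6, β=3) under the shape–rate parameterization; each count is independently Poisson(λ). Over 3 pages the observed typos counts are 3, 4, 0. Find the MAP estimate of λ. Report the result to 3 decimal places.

λ̂_MAP = 2.000

Σxᵢ = 3+4+0 = 7, with n = 3.
Posterior ∝ λ^5e^(−3λ) · λ^7e^(−3λ) = λ^12e^(−6λ), i.e. Gamma(shape=13, rate=6).
The mode of a Gamma(a, b) with a ≥ 1 (shape–rate) is (a−1)/b = 12/6 ≈ 2.000.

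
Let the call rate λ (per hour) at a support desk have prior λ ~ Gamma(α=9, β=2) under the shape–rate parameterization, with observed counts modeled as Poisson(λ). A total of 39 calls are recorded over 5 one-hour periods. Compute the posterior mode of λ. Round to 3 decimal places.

Σxᵢ = 39, n = 5.
Posterior ∝ λ^8e^(−2λ) · λ^39e^(−5λ) = λ^47e^(−7λ), i.e. Gamma(shape=48, rate=7).
The mode of a Gamma(a, b) with a ≥ 1 (shape–rate) is (a−1)/b = 47/7 ≈ 6.714.

λ̂_MAP = 6.714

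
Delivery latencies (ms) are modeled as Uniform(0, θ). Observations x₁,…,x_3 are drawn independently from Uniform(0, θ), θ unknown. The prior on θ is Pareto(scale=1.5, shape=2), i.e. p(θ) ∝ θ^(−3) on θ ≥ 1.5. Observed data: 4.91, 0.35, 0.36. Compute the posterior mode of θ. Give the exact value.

The Uniform(0, θ) likelihood is θ^(−n) for θ ≥ max(xᵢ), zero otherwise. Here max(xᵢ) = 4.91.
Posterior ∝ θ^(−3) · θ^(−3) = θ^(−6) on θ ≥ max(1.5, 4.91) = 4.91.
This density is strictly decreasing in θ, so the posterior mode lies at the lower boundary of the support.

θ̂_MAP = 4.91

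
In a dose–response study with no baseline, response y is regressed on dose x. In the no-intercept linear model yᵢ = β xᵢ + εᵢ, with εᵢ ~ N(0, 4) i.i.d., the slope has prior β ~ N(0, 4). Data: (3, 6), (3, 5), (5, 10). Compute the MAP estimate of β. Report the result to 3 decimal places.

β̂_MAP = 1.886

log p(β | y) = −Σ(yᵢ − βxᵢ)²/(2·4) − β²/(2·4) + const.
Setting the derivative to zero: Σxᵢ(yᵢ − βxᵢ)/4 − β/4 = 0, so β = Σxᵢyᵢ / (Σxᵢ² + σ²/τ²).
Σxᵢyᵢ = 3·6 + 3·5 + 5·10 = 83; Σxᵢ² = 43; σ²/τ² = 1.
β̂_MAP = 83 / (43 + 1) = 83/44 ≈ 1.886.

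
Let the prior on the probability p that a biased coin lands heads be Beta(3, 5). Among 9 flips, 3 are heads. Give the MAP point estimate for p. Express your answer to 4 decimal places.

p̂_MAP = 0.3333

Prior: Beta(3, 5).
Data: 3 successes in 9 trials. The binomial likelihood contributes p^3(1−p)^6, so the posterior is Beta(3+3, 5+6) = Beta(6, 11).
For Beta(a, b) with a, b > 1 the mode is (a−1)/(a+b−2) = 5/15 ≈ 0.3333.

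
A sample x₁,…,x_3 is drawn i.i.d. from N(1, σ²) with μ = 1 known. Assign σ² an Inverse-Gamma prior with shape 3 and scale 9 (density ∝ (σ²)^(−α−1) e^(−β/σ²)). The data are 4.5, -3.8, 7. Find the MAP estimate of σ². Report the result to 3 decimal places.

Sum of squared deviations about the known mean: SS = (4.5−1)² + (-3.8−1)² + (7−1)² = 71.29.
The Normal likelihood contributes (σ²)^(−n/2) exp(−SS/(2σ²)), so the posterior is Inverse-Gamma(α + n/2, β + SS/2) = Inverse-Gamma(4.5, 44.645).
The mode of Inverse-Gamma(a, b) is b/(a+1) = 44.645/5.5 ≈ 8.117.

σ̂²_MAP = 8.117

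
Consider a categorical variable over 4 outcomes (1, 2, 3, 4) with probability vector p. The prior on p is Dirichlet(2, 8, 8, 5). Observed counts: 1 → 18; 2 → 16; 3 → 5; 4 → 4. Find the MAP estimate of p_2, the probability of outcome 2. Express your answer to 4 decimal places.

MAP estimate: 0.3710

The posterior is Dirichlet(αᵢ + nᵢ) = Dirichlet(20, 24, 13, 9).
For a Dirichlet(a₁,…,a_K) with all aᵢ > 1, the mode has j-th component (aⱼ − 1)/(Σaᵢ − K).
Here Σaᵢ = 66 and K = 4, so p_2 = (24 − 1)/(66 − 4) = 23/62 ≈ 0.3710.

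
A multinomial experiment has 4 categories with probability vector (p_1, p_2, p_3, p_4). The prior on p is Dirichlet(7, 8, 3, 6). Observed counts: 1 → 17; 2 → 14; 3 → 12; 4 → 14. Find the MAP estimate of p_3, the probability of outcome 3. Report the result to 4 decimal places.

MAP estimate: 0.1818

The posterior is Dirichlet(αᵢ + nᵢ) = Dirichlet(24, 22, 15, 20).
For a Dirichlet(a₁,…,a_K) with all aᵢ > 1, the mode has j-th component (aⱼ − 1)/(Σaᵢ − K).
Here Σaᵢ = 81 and K = 4, so p_3 = (15 − 1)/(81 − 4) = 14/77 ≈ 0.1818.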